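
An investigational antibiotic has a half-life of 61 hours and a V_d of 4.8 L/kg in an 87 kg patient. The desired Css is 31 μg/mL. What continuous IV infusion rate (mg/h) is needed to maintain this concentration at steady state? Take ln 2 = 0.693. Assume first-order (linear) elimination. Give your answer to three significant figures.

147 mg/h

Vd(total) = 87 kg × 4.8 L/kg = 417.6 L
CL = 0.693 × Vd / t½ = 0.693 × 417.6 / 61 = 4.744 L/h
Infusion rate = CL × Css = 4.744 × 31 = 147.1 mg/h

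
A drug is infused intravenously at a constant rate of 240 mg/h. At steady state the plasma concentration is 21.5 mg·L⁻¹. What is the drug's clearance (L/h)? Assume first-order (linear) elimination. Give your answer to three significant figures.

At steady state, infusion rate = CL × Css, so CL = rate / Css.
CL = 240 / 21.5 = 11.16 L/h

11.2 L/h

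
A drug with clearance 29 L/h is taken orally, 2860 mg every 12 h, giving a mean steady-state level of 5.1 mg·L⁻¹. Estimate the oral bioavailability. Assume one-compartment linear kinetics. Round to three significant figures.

F·D/τ = CL·Css at steady state → F = CL·Css·τ / D.
F = 29 × 5.1 × 12 / 2860 = 0.621

0.621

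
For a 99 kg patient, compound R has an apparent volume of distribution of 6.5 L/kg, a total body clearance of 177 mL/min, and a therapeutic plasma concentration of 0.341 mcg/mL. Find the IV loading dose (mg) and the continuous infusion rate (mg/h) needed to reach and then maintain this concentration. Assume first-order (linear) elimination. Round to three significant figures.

(a) 219 mg; (b) 3.62 mg/h

Vd = 6.5 L/kg × 99 kg = 643.5 L
Loading dose = Vd × C = 643.5 × 0.341 = 219.4 mg
CL = 177 mL/min × 60/1000 = 10.62 L/h
Maintenance: replace elimination → rate = CL × Css = 10.62 × 0.341 = 3.621 mg/h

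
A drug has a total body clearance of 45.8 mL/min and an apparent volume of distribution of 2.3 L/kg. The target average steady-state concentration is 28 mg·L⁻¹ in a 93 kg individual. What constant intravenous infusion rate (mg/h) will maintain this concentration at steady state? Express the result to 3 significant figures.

CL = 45.8 mL/min × 60/1000 = 2.748 L/h
Infusion rate = CL · Css = 2.748 L/h × 28 mg/L = 76.94 mg/h

76.9 mg/h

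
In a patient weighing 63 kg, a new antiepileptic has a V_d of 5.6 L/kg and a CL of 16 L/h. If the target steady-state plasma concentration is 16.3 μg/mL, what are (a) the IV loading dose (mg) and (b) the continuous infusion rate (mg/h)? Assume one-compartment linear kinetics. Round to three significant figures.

(a) 5750 mg; (b) 261 mg/h

Total Vd = 5.6 × 63 = 352.8 L
LD = Vd · C_target = 352.8 × 16.3 = 5751 mg
Maintenance infusion rate = CL × Css = 16.00 × 16.3 = 260.8 mg/h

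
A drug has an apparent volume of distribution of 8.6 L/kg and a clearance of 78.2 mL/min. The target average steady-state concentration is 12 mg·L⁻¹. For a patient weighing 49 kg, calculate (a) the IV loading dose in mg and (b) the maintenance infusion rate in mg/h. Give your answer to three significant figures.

(a) 5060 mg; (b) 56.3 mg/h

Total Vd = 8.6 × 49 = 421.4 L
Loading dose = Vd × C = 421.4 × 12 = 5057 mg
CL = 78.2 mL/min = 78.2 × 0.06 = 4.692 L/h
Infusion rate = 4.692 L/h × 12 mg/L = 56.30 mg/h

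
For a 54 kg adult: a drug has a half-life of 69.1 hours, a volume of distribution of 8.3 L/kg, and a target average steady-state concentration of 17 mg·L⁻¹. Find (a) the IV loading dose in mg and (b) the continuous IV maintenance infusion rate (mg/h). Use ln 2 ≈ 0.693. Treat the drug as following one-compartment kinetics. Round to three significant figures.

Vd = 8.3 L/kg × 54 kg = 448.2 L
LD = Vd × C = 448.2 × 17 = 7619 mg
CL = 0.693 × Vd / t½ = 0.693 × 448.2 / 69.1 = 4.495 L/h
Infusion rate = CL × Css = 4.495 × 17 = 76.42 mg/h

(a) 7620 mg; (b) 76.4 mg/h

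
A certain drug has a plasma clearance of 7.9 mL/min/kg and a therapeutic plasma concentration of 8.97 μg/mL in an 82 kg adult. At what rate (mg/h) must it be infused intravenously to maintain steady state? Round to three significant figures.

349 mg/h

CL = 7.9 mL/min/kg × 82 kg = 647.8 mL/min = 647.8 × 60/1000 = 38.87 L/h
Rate = CL × Css = 38.87 × 8.97 = 348.7 mg/h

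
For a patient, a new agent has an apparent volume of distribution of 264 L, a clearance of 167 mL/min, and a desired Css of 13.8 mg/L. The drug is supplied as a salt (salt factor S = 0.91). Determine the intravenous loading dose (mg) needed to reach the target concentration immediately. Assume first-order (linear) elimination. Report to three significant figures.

4000 mg

LD = Vd × C / S = 264.0 × 13.80 / 0.91 = 4004 mg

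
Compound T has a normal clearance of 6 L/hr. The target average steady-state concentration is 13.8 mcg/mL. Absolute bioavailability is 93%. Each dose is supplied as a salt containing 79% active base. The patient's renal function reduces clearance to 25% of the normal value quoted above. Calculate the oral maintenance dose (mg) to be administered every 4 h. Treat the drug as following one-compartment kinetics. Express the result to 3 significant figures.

113 mg

Patient clearance = 0.25 × 6.000 = 1.500 L/h
D = CL × Css × τ / F / S = 1.500 × 13.8 × 4 / 0.93 / 0.79 = 112.7 mg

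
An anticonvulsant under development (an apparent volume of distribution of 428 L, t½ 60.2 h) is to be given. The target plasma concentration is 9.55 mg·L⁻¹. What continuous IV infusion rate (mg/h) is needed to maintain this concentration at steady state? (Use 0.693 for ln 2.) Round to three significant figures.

47.1 mg/h

CL = ln 2 · Vd / t½ = 0.693 × 428.0 / 60.2 = 4.927 L/h
Infusion rate = CL × Css = 4.927 × 9.55 = 47.05 mg/h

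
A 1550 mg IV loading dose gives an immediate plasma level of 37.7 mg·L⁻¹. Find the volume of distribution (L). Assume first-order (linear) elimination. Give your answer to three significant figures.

41.1 L

Immediately after an IV bolus, C₀ = Dose / Vd, so Vd = Dose / C₀.
Vd = 1550 / 37.7 = 41.11 L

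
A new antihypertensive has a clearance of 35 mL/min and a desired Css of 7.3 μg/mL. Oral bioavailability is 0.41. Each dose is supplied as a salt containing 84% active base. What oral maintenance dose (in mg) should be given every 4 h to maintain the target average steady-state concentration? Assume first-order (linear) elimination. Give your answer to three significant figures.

CL = 35 mL/min × 60/1000 = 2.100 L/h
D = CL × Css × τ / F / S = 2.100 × 7.3 × 4 / 0.41 / 0.84 = 178.0 mg

178 mg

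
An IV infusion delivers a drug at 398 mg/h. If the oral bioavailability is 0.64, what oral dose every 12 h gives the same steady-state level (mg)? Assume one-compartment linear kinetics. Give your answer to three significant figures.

To maintain the same Css, the systemic dosing rate must be unchanged: F·D/τ = infusion rate.
D = rate × τ / F = 398 × 12 / 0.64 = 7463 mg

7460 mg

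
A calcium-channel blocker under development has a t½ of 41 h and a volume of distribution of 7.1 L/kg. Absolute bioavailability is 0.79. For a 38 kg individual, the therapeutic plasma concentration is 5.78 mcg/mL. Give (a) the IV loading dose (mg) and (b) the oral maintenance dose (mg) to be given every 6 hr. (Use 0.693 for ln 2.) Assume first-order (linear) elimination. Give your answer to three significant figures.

Vd(total) = 38 kg × 7.1 L/kg = 269.8 L
LD = Vd × C = 269.8 × 5.78 = 1559 mg
CL = 0.693 × Vd / t½ = 0.693 × 269.8 / 41 = 4.560 L/h
D = CL × Css × τ / F = 4.560 × 5.78 × 6 / 0.79 = 200.2 mg

(a) 1560 mg; (b) 200 mg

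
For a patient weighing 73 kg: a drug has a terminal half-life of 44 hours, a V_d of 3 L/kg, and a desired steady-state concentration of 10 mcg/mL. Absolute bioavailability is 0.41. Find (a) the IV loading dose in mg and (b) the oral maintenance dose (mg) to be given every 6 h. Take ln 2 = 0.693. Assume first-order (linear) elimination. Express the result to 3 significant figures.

Vd = 3 L/kg × 73 kg = 219.0 L
LD = Vd × C = 219.0 × 10 = 2190 mg
CL = 0.693 × Vd / t½ = 0.693 × 219.0 / 44 = 3.449 L/h
D = CL × Css × τ / F = 3.449 × 10 × 6 / 0.41 = 504.7 mg

(a) 2190 mg; (b) 505 mg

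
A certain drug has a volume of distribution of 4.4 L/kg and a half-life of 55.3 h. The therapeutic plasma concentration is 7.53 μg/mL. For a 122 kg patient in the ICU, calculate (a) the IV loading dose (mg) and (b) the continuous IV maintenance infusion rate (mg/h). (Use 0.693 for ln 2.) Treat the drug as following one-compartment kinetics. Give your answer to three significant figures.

Total Vd = 4.4 × 122 = 536.8 L
LD = Vd × C = 536.8 × 7.53 = 4042 mg
CL = 0.693 × Vd / t½ = 0.693 × 536.8 / 55.3 = 6.727 L/h
Infusion rate = CL × Css = 6.727 × 7.53 = 50.65 mg/h

(a) 4040 mg; (b) 50.7 mg/h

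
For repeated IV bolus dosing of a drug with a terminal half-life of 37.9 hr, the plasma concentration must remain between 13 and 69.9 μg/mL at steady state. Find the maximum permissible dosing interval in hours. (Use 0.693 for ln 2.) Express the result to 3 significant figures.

92.0 h

k = 0.693 / t½ = 0.693 / 37.9 = 0.01828 h⁻¹
Between IV bolus doses, concentration decays as C = C₀·e^(−kτ), so C_peak/C_trough = e^(kτ).
τ_max = ln(C_peak/C_trough) / k = ln(69.9/13) / 0.01828 = 1.682 / 0.01828 = 92.01 h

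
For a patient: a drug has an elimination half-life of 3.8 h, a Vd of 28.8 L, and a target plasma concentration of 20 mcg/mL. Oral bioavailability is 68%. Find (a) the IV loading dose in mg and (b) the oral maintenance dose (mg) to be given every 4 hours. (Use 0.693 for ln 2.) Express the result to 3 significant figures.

(a) 576 mg; (b) 618 mg

LD = Vd × C = 28.80 × 20 = 576.0 mg
CL = 0.693 × Vd / t½ = 0.693 × 28.80 / 3.8 = 5.252 L/h
D = CL × Css × τ / F = 5.252 × 20 × 4 / 0.68 = 617.9 mg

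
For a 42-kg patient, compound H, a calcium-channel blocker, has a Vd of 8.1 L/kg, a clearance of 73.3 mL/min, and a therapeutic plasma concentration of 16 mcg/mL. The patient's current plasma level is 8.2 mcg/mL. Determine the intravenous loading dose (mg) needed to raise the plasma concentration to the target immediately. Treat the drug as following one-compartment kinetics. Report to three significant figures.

2650 mg

Vd(total) = 42 kg × 8.1 L/kg = 340.2 L
Concentration deficit ΔC = 16 − 8.2 = 7.800 mg/L
LD = Vd × ΔC = 340.2 × 7.800 = 2654 mg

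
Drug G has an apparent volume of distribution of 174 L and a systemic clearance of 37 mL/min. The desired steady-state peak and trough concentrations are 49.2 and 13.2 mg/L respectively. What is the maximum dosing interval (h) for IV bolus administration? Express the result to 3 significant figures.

103 h

Convert clearance: 37 mL/min × 60 min/h ÷ 1000 mL/L = 2.220 L/h
k = CL / Vd = 2.220 / 174.0 = 0.01276 h⁻¹
Between IV bolus doses, concentration decays as C = C₀·e^(−kτ), so C_peak/C_trough = e^(kτ).
τ_max = ln(C_peak/C_trough) / k = ln(49.2/13.2) / 0.01276 = 1.316 / 0.01276 = 103.1 h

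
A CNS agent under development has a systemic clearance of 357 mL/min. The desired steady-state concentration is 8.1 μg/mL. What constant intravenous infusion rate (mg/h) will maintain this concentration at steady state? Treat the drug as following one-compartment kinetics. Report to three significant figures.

CL = 357 mL/min = 357 × 0.06 = 21.42 L/h
At steady state, infusion rate equals elimination rate: rate in = CL × Css.
Rate = CL × Css = 21.42 × 8.1 = 173.5 mg/h

174 mg/h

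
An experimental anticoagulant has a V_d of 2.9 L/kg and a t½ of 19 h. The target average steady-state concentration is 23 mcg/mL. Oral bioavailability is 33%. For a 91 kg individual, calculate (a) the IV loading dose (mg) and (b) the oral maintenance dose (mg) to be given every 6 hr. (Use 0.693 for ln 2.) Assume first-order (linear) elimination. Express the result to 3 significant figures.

Total Vd = 2.9 × 91 = 263.9 L
LD = Vd × C = 263.9 × 23 = 6070 mg
CL = 0.693 × Vd / t½ = 0.693 × 263.9 / 19 = 9.625 L/h
D = CL × Css × τ / F = 9.625 × 23 × 6 / 0.33 = 4025 mg

(a) 6070 mg; (b) 4030 mg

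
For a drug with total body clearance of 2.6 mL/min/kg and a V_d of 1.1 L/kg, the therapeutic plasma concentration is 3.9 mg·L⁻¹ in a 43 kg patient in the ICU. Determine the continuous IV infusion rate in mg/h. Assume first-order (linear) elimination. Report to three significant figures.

26.2 mg/h

CL = 2.6 mL/min/kg × 43 kg = 111.8 mL/min = 111.8 × 60/1000 = 6.708 L/h
Rate = CL × Css = 6.708 × 3.9 = 26.16 mg/h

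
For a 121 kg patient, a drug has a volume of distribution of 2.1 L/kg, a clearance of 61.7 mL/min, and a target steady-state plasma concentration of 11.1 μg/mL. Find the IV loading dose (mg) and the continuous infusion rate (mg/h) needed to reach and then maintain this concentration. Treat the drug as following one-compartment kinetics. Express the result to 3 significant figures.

(a) 2820 mg; (b) 41.1 mg/h

Vd(total) = 121 kg × 2.1 L/kg = 254.1 L
Loading: fill Vd to C_target → 254.1 L × 11.1 mg/L = 2821 mg
CL = 61.7 mL/min × 60/1000 = 3.702 L/h
Infusion rate = 3.702 L/h × 11.1 mg/L = 41.09 mg/h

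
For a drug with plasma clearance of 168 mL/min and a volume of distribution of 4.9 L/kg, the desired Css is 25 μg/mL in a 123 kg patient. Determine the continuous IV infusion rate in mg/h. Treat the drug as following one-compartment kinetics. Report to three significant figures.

CL = 168 mL/min × 60/1000 = 10.08 L/h
Maintenance depends on clearance, not Vd — rate in must match rate out.
Infusion rate = CL · Css = 10.08 L/h × 25 mg/L = 252.0 mg/h

252 mg/h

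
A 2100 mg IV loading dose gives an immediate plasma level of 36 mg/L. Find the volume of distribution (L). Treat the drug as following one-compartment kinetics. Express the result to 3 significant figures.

58.3 L

Immediately after an IV bolus, C₀ = Dose / Vd, so Vd = Dose / C₀.
Vd = 2100 / 36 = 58.33 L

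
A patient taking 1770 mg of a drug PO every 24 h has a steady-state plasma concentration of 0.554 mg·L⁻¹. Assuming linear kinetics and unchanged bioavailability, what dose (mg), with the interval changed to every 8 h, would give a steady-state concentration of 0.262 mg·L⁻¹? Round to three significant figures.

279 mg

With linear kinetics, Css is proportional to dose rate (D/τ) at fixed clearance.
D₂ = D₁ × (Css,target / Css,current) × (τ₂/τ₁) = 1770 × (0.262/0.554) × (8/24) = 279.0 mg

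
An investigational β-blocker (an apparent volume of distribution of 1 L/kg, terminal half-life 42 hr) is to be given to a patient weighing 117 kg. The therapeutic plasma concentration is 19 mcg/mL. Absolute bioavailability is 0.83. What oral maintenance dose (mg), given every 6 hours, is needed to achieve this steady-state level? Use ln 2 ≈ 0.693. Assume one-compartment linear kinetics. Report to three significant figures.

265 mg

Vd(total) = 117 kg × 1 L/kg = 117.0 L
CL = ln 2 · Vd / t½ = 0.693 × 117.0 / 42 = 1.931 L/h
D = CL × Css × τ / F = 1.931 × 19 × 6 / 0.83 = 265.2 mg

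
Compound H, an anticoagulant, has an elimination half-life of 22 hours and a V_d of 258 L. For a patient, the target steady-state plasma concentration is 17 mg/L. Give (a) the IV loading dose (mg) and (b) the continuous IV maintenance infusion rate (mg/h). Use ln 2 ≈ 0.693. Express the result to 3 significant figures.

(a) 4390 mg; (b) 138 mg/h

LD = Vd × C = 258.0 × 17 = 4386 mg
CL = 0.693 × Vd / t½ = 0.693 × 258.0 / 22 = 8.127 L/h
Infusion rate = CL × Css = 8.127 × 17 = 138.2 mg/h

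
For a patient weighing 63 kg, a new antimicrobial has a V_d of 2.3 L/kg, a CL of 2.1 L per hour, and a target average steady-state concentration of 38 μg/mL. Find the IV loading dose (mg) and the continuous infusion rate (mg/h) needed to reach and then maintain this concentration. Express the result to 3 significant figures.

(a) 5510 mg; (b) 79.8 mg/h

Vd = 2.3 L/kg × 63 kg = 144.9 L
LD = Vd · C_target = 144.9 × 38 = 5506 mg
Maintenance: replace elimination → rate = CL × Css = 2.100 × 38 = 79.80 mg/h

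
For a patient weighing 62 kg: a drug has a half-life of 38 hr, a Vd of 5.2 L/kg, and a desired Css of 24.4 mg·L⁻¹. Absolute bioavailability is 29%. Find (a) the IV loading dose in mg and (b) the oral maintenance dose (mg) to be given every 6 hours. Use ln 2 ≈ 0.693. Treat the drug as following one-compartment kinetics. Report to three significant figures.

Vd(total) = 62 kg × 5.2 L/kg = 322.4 L
LD = Vd × C = 322.4 × 24.4 = 7867 mg
CL = 0.693 × Vd / t½ = 0.693 × 322.4 / 38 = 5.880 L/h
D = CL × Css × τ / F = 5.880 × 24.4 × 6 / 0.29 = 2968 mg

(a) 7870 mg; (b) 2970 mg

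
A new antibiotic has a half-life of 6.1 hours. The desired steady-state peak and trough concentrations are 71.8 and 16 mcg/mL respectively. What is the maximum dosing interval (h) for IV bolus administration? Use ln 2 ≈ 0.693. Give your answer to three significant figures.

13.2 h

k = 0.693 / t½ = 0.693 / 6.1 = 0.1136 h⁻¹
Between IV bolus doses, concentration decays as C = C₀·e^(−kτ), so C_peak/C_trough = e^(kτ).
τ_max = ln(C_peak/C_trough) / k = ln(71.8/16) / 0.1136 = 1.501 / 0.1136 = 13.21 h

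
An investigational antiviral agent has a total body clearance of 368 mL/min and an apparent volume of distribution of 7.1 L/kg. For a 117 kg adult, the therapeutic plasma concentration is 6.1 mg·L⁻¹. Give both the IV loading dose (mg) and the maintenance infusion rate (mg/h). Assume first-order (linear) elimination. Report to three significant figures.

(a) 5070 mg; (b) 135 mg/h

Total Vd = 7.1 × 117 = 830.7 L
LD = Vd · C_target = 830.7 × 6.1 = 5067 mg
Convert clearance: 368 mL/min × 60 min/h ÷ 1000 mL/L = 22.08 L/h
Maintenance: replace elimination → rate = CL × Css = 22.08 × 6.1 = 134.7 mg/h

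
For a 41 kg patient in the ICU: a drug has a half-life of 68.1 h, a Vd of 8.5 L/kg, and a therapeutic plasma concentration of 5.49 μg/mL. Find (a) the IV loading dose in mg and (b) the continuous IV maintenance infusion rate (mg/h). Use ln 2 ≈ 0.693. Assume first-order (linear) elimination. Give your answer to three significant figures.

Total Vd = 8.5 × 41 = 348.5 L
LD = Vd × C = 348.5 × 5.49 = 1913 mg
CL = 0.693 × Vd / t½ = 0.693 × 348.5 / 68.1 = 3.546 L/h
Infusion rate = CL × Css = 3.546 × 5.49 = 19.47 mg/h

(a) 1910 mg; (b) 19.5 mg/h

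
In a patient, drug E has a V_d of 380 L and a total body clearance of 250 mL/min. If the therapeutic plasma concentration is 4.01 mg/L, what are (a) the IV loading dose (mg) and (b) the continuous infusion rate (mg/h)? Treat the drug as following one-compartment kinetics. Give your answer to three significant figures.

Loading: fill Vd to C_target → 380.0 L × 4.01 mg/L = 1524 mg
Convert clearance: 250 mL/min × 60 min/h ÷ 1000 mL/L = 15.00 L/h
Maintenance: replace elimination → rate = CL × Css = 15.00 × 4.01 = 60.15 mg/h

(a) 1520 mg; (b) 60.2 mg/h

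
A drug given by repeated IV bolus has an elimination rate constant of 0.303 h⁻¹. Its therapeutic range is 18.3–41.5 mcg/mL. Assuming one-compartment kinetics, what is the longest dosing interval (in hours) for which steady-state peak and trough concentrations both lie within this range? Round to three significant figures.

Between IV bolus doses, concentration decays as C = C₀·e^(−kτ), so C_peak/C_trough = e^(kτ).
τ_max = ln(C_peak/C_trough) / k = ln(41.5/18.3) / 0.3030 = 0.8188 / 0.3030 = 2.702 h

2.70 h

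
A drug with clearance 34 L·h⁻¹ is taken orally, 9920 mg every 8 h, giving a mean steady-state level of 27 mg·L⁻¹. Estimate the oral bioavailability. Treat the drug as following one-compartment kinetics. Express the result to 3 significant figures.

0.740

F·D/τ = CL·Css at steady state → F = CL·Css·τ / D.
F = 34 × 27 × 8 / 9920 = 0.740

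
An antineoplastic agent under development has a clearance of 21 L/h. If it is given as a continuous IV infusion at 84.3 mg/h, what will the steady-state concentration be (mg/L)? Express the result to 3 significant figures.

4.01 mg/L

Css = rate / CL = 84.3 / 21.00 = 4.014 mg/L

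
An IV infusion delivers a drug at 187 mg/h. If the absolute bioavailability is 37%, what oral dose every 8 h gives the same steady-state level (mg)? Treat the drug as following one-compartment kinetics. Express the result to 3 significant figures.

To maintain the same Css, the systemic dosing rate must be unchanged: F·D/τ = infusion rate.
D = rate × τ / F = 187 × 8 / 0.37 = 4043 mg

4040 mg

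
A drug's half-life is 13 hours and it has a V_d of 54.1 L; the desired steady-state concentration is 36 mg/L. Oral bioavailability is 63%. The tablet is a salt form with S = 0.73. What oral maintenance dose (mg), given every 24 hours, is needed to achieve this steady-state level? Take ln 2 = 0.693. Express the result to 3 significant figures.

5420 mg

k = 0.693/13 = 0.05331 h⁻¹, so CL = k·Vd = 0.05331 × 54.10 = 2.884 L/h
D = CL × Css × τ / F / S = 2.884 × 36 × 24 / 0.63 / 0.73 = 5418 mg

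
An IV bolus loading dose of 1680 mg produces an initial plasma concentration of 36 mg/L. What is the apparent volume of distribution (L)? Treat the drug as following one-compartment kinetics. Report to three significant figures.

46.7 L

Immediately after an IV bolus, C₀ = Dose / Vd, so Vd = Dose / C₀.
Vd = 1680 / 36 = 46.67 L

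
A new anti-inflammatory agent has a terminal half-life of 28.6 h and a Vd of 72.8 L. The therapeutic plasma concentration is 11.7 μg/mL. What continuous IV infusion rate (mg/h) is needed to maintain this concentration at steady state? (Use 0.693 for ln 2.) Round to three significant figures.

20.6 mg/h

CL = ln 2 · Vd / t½ = 0.693 × 72.80 / 28.6 = 1.764 L/h
Infusion rate = CL × Css = 1.764 × 11.7 = 20.64 mg/h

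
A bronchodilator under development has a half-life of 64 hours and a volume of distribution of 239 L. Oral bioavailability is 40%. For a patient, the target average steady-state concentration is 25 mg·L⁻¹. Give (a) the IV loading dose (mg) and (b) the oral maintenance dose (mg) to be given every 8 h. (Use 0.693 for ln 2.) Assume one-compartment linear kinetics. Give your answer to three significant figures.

(a) 5980 mg; (b) 1290 mg

LD = Vd × C = 239.0 × 25 = 5975 mg
CL = 0.693 × Vd / t½ = 0.693 × 239.0 / 64 = 2.588 L/h
D = CL × Css × τ / F = 2.588 × 25 × 8 / 0.4 = 1294 mg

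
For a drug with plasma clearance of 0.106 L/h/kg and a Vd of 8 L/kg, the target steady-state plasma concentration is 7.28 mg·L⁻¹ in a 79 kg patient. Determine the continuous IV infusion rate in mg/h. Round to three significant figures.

61.0 mg/h

CL = 0.106 L/h/kg × 79 kg = 8.374 L/h
R₀ = 8.374 × 7.28 = 60.96 mg/h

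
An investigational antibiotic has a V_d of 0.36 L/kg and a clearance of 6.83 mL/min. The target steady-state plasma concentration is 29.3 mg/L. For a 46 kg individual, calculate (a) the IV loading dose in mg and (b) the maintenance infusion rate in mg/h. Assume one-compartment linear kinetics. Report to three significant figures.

Total Vd = 0.36 × 46 = 16.56 L
LD = Vd · C_target = 16.56 × 29.3 = 485.2 mg
CL = 6.83 mL/min = 6.83 × 0.06 = 0.4098 L/h
Infusion rate = 0.4098 L/h × 29.3 mg/L = 12.01 mg/h

(a) 485 mg; (b) 12.0 mg/h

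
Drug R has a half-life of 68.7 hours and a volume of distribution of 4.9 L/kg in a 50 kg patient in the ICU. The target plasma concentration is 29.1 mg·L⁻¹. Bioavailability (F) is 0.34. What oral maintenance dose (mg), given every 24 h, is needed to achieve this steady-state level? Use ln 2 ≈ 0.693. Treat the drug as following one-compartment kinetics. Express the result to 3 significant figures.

Total Vd = 4.9 × 50 = 245.0 L
CL = ln 2 · Vd / t½ = 0.693 × 245.0 / 68.7 = 2.471 L/h
D = CL × Css × τ / F = 2.471 × 29.1 × 24 / 0.34 = 5076 mg

5080 mg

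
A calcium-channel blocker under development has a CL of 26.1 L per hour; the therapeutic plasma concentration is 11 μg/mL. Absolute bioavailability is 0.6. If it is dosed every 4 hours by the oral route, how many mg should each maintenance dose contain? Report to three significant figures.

1910 mg

D = CL × Css × τ / F = 26.10 × 11 × 4 / 0.6 = 1914 mg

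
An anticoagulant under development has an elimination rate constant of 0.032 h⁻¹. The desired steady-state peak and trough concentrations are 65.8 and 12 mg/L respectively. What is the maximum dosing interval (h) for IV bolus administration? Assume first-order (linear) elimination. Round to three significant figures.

53.2 h

Between IV bolus doses, concentration decays as C = C₀·e^(−kτ), so C_peak/C_trough = e^(kτ).
τ_max = ln(C_peak/C_trough) / k = ln(65.8/12) / 0.03200 = 1.702 / 0.03200 = 53.19 h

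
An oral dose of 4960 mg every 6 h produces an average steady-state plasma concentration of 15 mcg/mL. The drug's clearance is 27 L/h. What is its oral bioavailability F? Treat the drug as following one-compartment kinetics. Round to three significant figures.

0.490

F·D/τ = CL·Css at steady state → F = CL·Css·τ / D.
F = 27 × 15 × 6 / 4960 = 0.490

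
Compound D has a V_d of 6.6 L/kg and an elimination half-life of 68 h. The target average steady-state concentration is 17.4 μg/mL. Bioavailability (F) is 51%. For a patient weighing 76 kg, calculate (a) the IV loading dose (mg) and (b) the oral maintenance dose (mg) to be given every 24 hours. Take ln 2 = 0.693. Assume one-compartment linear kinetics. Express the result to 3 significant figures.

Vd = 6.6 L/kg × 76 kg = 501.6 L
LD = Vd × C = 501.6 × 17.4 = 8728 mg
CL = 0.693 × Vd / t½ = 0.693 × 501.6 / 68 = 5.112 L/h
D = CL × Css × τ / F = 5.112 × 17.4 × 24 / 0.51 = 4186 mg

(a) 8730 mg; (b) 4190 mg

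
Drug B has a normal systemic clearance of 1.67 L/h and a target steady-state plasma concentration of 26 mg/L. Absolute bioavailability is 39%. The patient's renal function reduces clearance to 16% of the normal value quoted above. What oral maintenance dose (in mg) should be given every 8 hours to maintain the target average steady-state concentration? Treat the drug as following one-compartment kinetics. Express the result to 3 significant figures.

143 mg

Patient clearance = 0.16 × 1.670 = 0.2672 L/h
At steady state, dose per interval replaces the amount cleared in that interval: F·D/τ = CL·Css.
D = CL × Css × τ / F = 0.2672 × 26 × 8 / 0.39 = 142.5 mg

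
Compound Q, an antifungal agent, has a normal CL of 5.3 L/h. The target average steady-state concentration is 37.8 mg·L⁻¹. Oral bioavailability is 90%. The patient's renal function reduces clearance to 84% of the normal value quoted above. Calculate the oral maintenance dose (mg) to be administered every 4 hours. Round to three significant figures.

748 mg

Patient clearance = 0.84 × 5.300 = 4.452 L/h
D = CL × Css × τ / F = 4.452 × 37.8 × 4 / 0.9 = 747.9 mg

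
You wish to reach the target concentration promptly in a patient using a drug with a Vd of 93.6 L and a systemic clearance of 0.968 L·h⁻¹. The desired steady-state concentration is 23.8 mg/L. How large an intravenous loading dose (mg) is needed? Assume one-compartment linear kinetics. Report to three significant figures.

LD = Vd × C = 93.60 × 23.80 = 2228 mg

2230 mg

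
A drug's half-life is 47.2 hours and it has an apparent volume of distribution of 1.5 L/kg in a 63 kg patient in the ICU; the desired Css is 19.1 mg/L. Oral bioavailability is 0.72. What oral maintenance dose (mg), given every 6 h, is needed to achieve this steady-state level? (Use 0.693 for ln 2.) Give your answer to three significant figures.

221 mg

Vd(total) = 63 kg × 1.5 L/kg = 94.50 L
k = 0.693/47.2 = 0.01468 h⁻¹, so CL = k·Vd = 0.01468 × 94.50 = 1.387 L/h
D = CL × Css × τ / F = 1.387 × 19.1 × 6 / 0.72 = 220.8 mg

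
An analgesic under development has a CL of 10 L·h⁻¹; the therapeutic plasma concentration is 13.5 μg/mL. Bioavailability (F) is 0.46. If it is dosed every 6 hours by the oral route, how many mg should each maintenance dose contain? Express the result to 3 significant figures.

D = CL × Css × τ / F = 10.00 × 13.5 × 6 / 0.46 = 1761 mg

1760 mg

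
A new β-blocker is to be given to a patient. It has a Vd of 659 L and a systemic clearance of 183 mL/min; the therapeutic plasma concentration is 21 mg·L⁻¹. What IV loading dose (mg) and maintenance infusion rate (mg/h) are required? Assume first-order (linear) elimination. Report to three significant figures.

LD = Vd · C_target = 659.0 × 21 = 13840 mg
Convert clearance: 183 mL/min × 60 min/h ÷ 1000 mL/L = 10.98 L/h
Maintenance infusion rate = CL × Css = 10.98 × 21 = 230.6 mg/h

(a) 13800 mg; (b) 231 mg/h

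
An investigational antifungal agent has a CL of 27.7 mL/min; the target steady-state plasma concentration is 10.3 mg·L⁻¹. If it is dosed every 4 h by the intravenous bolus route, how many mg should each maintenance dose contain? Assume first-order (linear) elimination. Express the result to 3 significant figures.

CL = 27.7 mL/min = 27.7 × 0.06 = 1.662 L/h
D = CL × Css × τ = 1.662 × 10.3 × 4 = 68.47 mg

68.5 mg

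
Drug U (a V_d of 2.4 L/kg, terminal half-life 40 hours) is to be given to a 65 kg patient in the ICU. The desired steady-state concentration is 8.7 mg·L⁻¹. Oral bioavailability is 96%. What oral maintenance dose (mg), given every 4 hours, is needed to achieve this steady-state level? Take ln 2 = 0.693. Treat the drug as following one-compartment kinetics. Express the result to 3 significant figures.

Total Vd = 2.4 × 65 = 156.0 L
CL = 0.693 × Vd / t½ = 0.693 × 156.0 / 40 = 2.703 L/h
D = CL × Css × τ / F = 2.703 × 8.7 × 4 / 0.96 = 97.98 mg

98.0 mg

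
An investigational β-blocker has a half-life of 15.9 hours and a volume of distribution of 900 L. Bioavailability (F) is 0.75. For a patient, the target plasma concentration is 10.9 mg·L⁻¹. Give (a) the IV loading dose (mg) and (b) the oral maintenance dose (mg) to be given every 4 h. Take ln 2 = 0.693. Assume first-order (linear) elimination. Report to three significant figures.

LD = Vd × C = 900.0 × 10.9 = 9810 mg
CL = 0.693 × Vd / t½ = 0.693 × 900.0 / 15.9 = 39.23 L/h
D = CL × Css × τ / F = 39.23 × 10.9 × 4 / 0.75 = 2281 mg

(a) 9810 mg; (b) 2280 mg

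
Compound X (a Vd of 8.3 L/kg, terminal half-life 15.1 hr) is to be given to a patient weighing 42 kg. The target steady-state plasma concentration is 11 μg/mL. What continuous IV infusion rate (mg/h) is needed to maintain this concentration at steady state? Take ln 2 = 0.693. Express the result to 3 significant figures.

Vd = 8.3 L/kg × 42 kg = 348.6 L
CL = ln 2 · Vd / t½ = 0.693 × 348.6 / 15.1 = 16.00 L/h
Infusion rate = CL × Css = 16.00 × 11 = 176.0 mg/h

176 mg/h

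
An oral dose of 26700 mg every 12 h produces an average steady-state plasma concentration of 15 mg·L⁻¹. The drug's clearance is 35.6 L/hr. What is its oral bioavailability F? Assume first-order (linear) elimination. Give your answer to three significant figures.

0.240

F·D/τ = CL·Css at steady state → F = CL·Css·τ / D.
F = 35.6 × 15 × 12 / 26700 = 0.240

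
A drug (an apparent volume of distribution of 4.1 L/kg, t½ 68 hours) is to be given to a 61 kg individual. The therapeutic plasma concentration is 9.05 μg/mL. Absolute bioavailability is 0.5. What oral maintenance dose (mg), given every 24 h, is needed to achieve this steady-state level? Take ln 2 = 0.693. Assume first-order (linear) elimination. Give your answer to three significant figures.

1110 mg

Total Vd = 4.1 × 61 = 250.1 L
CL = ln 2 · Vd / t½ = 0.693 × 250.1 / 68 = 2.549 L/h
D = CL × Css × τ / F = 2.549 × 9.05 × 24 / 0.5 = 1107 mg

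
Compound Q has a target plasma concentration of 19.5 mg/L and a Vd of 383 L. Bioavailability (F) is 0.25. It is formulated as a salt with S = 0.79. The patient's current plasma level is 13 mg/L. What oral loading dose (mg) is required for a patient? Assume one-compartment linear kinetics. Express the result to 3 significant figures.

12600 mg

Concentration deficit ΔC = 19.5 − 13 = 6.500 mg/L
LD = Vd × ΔC / F / S = 383.0 × 6.500 / 0.25 / 0.79 = 12610 mg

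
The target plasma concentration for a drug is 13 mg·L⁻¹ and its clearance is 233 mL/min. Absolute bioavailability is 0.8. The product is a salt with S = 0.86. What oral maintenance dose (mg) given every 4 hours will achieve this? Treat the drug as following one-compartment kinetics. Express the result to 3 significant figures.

1060 mg

CL = 233 mL/min × 60/1000 = 13.98 L/h
At steady state, dose per interval replaces the amount cleared in that interval: F·S·D/τ = CL·Css.
D = CL × Css × τ / F / S = 13.98 × 13 × 4 / 0.8 / 0.86 = 1057 mg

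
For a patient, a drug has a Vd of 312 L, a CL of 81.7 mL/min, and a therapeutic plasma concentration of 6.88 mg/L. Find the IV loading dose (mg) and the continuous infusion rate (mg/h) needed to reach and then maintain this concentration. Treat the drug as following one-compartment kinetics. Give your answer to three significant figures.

(a) 2150 mg; (b) 33.7 mg/h

LD = Vd · C_target = 312.0 × 6.88 = 2147 mg
Convert clearance: 81.7 mL/min × 60 min/h ÷ 1000 mL/L = 4.902 L/h
Maintenance: replace elimination → rate = CL × Css = 4.902 × 6.88 = 33.73 mg/h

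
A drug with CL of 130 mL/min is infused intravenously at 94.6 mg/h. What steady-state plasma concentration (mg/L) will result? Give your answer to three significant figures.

12.1 mg/L

Convert clearance: 130 mL/min × 60 min/h ÷ 1000 mL/L = 7.800 L/h
Css = rate / CL = 94.6 / 7.800 = 12.13 mg/L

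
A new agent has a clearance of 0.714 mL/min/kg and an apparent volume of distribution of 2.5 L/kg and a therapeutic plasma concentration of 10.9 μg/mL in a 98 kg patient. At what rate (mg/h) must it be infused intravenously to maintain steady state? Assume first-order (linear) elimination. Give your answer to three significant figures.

45.8 mg/h

CL = 0.714 mL/min/kg × 98 kg = 69.97 mL/min = 69.97 × 60/1000 = 4.198 L/h
R₀ = 4.198 × 10.9 = 45.76 mg/h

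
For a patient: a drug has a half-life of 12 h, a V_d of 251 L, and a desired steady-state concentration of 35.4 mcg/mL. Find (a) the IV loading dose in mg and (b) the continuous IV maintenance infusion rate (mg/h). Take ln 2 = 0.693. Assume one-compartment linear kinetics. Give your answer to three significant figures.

LD = Vd × C = 251.0 × 35.4 = 8885 mg
CL = 0.693 × Vd / t½ = 0.693 × 251.0 / 12 = 14.50 L/h
Infusion rate = CL × Css = 14.50 × 35.4 = 513.3 mg/h

(a) 8890 mg; (b) 513 mg/h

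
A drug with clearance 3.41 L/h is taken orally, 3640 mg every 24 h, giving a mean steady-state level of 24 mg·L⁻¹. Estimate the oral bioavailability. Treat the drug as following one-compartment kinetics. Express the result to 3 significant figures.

0.540

F·D/τ = CL·Css at steady state → F = CL·Css·τ / D.
F = 3.41 × 24 × 24 / 3640 = 0.540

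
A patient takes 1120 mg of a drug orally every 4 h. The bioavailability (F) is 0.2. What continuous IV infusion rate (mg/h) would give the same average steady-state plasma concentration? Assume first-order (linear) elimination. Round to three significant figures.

56.0 mg/h

Equivalent systemic input: infusion rate = F·D/τ.
Rate = 0.2 × 1120 / 4 = 56.00 mg/h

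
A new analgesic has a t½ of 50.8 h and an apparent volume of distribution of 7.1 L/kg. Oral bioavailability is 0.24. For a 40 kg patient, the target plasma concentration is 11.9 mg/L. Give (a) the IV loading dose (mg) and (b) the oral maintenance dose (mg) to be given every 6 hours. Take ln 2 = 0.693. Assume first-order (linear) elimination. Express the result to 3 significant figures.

(a) 3380 mg; (b) 1150 mg

Vd(total) = 40 kg × 7.1 L/kg = 284.0 L
LD = Vd × C = 284.0 × 11.9 = 3380 mg
CL = 0.693 × Vd / t½ = 0.693 × 284.0 / 50.8 = 3.874 L/h
D = CL × Css × τ / F = 3.874 × 11.9 × 6 / 0.24 = 1153 mg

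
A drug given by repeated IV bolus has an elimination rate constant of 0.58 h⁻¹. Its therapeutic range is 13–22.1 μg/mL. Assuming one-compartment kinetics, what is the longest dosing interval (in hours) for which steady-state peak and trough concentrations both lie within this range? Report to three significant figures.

0.915 h

Between IV bolus doses, concentration decays as C = C₀·e^(−kτ), so C_peak/C_trough = e^(kτ).
τ_max = ln(C_peak/C_trough) / k = ln(22.1/13) / 0.5800 = 0.5306 / 0.5800 = 0.9148 h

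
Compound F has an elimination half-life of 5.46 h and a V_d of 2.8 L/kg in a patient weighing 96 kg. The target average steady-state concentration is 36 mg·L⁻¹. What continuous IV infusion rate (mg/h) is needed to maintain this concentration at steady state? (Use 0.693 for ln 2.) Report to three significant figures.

1230 mg/h

Vd(total) = 96 kg × 2.8 L/kg = 268.8 L
k = 0.693/5.46 = 0.1269 h⁻¹, so CL = k·Vd = 0.1269 × 268.8 = 34.11 L/h
Infusion rate = CL × Css = 34.11 × 36 = 1228 mg/h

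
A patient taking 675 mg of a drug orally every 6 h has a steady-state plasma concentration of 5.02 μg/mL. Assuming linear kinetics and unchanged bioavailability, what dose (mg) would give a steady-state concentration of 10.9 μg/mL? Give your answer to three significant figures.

For first-order elimination, Css ∝ F·D/(CL·τ); F and CL are unchanged, so Css ∝ D/τ.
D₂ = D₁ × (Css,target / Css,current) = 675 × 10.9/5.02 = 1466 mg

1470 mg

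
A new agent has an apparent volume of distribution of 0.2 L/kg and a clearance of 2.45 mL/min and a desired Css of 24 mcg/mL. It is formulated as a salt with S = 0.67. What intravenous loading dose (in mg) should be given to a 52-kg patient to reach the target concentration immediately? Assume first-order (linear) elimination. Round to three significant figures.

373 mg

Vd(total) = 52 kg × 0.2 L/kg = 10.40 L
LD = Vd × C / S = 10.40 × 24.00 / 0.67 = 372.5 mg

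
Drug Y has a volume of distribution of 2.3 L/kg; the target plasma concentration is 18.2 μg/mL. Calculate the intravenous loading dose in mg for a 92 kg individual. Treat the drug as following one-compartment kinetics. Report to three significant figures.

Total Vd = 2.3 × 92 = 211.6 L
The loading dose fills Vd to the target concentration.
LD = Vd × C = 211.6 × 18.20 = 3851 mg

3850 mg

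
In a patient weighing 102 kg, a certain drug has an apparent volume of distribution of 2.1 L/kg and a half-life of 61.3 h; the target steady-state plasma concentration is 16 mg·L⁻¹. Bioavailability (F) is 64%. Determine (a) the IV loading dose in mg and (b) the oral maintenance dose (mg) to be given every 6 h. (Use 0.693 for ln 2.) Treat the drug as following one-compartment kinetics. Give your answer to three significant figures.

(a) 3430 mg; (b) 363 mg

Vd(total) = 102 kg × 2.1 L/kg = 214.2 L
LD = Vd × C = 214.2 × 16 = 3427 mg
CL = 0.693 × Vd / t½ = 0.693 × 214.2 / 61.3 = 2.422 L/h
D = CL × Css × τ / F = 2.422 × 16 × 6 / 0.64 = 363.3 mg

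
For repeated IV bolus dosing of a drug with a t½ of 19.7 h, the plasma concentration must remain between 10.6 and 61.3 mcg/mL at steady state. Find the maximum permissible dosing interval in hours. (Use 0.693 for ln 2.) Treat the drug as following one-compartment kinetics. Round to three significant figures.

k = 0.693 / t½ = 0.693 / 19.7 = 0.03518 h⁻¹
Between IV bolus doses, concentration decays as C = C₀·e^(−kτ), so C_peak/C_trough = e^(kτ).
τ_max = ln(C_peak/C_trough) / k = ln(61.3/10.6) / 0.03518 = 1.755 / 0.03518 = 49.89 h

49.9 h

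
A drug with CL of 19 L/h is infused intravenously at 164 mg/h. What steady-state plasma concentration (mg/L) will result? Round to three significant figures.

Css = rate / CL = 164 / 19.00 = 8.632 mg/L

8.63 mg/L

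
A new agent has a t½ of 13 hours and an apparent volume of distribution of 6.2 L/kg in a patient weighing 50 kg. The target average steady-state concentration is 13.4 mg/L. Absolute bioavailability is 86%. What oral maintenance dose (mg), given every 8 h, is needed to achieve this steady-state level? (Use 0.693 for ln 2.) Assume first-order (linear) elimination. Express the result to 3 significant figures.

Total Vd = 6.2 × 50 = 310.0 L
k = 0.693/13 = 0.05331 h⁻¹, so CL = k·Vd = 0.05331 × 310.0 = 16.53 L/h
D = CL × Css × τ / F = 16.53 × 13.4 × 8 / 0.86 = 2060 mg

2060 mg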